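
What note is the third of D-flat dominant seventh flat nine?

Root of D-flat dominant seventh flat nine = D-flat. The 3rd is a major 3rd: D-flat up a major 3rd → F.

F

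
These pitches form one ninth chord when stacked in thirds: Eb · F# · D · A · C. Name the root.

D

Stacking in thirds gives D – F# – A – C – Eb, so D is the root — D dominant seventh flat nine.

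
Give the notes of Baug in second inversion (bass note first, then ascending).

Baug = B–D♯–F𝄪; second inversion → fifth (F𝄪) lowest.

F𝄪, B, D♯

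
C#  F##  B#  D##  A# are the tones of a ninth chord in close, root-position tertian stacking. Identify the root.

Arranged so that each adjacent pair is a third by letter name: B# – D## – F## – A# – C#.
The bottom of that stack, B#, is the root (this is B# dominant seventh flat nine).

B#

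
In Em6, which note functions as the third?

Em6 is built on E; its 3rd is a minor 3rd above the root.
A third above E uses the letter G, and the minor 3rd above E is G.

G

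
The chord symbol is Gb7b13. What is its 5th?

Db

Root of Gb7b13 = Gb. The 5th is a perfect 5th: Gb up a perfect 5th → Db.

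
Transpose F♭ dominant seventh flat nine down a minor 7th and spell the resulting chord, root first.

A minor 7th down from F♭ is G♭, so the new chord is G♭ dominant seventh flat nine.
root → G♭
3rd (major 3rd) → B♭
5th (perfect 5th) → D♭
7th (minor 7th) → F♭
9th (minor 9th) → A𝄫

G♭ B♭ D♭ F♭ A𝄫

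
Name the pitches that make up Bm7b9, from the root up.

Bm7b9: minor seventh flat nine on B.
- root: B
- minor 3rd: D
- perfect 5th: F#
- minor 7th: A
- minor 9th: C

B – D – F# – A – C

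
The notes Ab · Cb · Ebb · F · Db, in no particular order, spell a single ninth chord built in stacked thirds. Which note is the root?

Arranged so that each adjacent pair is a third by letter name: Db – F – Ab – Cb – Ebb.
The bottom of that stack, Db, is the root (this is Db dominant seventh flat nine).

Db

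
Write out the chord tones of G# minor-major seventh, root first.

Root G#, quality minor-major seventh:
- root: G#
- minor 3rd: B
- perfect 5th: D#
- major 7th: F##

G# B D# F##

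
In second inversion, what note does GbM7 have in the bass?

Db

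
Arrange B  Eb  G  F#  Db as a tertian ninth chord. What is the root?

Eb

Arranged so that each adjacent pair is a third by letter name: Eb – G – B – Db – F#.
The bottom of that stack, Eb, is the root (this is Eb dominant seventh sharp nine sharp five).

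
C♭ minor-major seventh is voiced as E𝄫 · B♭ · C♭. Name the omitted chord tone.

G♭

C♭ minor-major seventh = C♭, E𝄫, G♭, B♭. The voicing lacks the 5th (perfect 5th), G♭.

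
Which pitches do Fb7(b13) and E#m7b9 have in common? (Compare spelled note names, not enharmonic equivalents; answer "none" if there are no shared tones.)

Fb7(b13) = Fb, Ab, Cb, Ebb, Dbb.
E#m7b9 = E#, G#, B#, D#, F#.
Shared: none.

none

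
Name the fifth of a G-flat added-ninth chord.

D-flat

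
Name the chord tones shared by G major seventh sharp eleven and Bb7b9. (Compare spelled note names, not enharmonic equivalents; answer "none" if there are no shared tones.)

G major seventh sharp eleven = G, B, D, F#, C#.
Bb7b9 = Bb, D, F, Ab, Cb.
Shared: D.

D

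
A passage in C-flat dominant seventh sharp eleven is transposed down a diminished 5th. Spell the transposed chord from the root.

F  A  C  Eb  B

Transposed root: Cb → F (diminished 5th down). So we spell F dominant seventh sharp eleven:
root → F
3rd (major 3rd) → A
5th (perfect 5th) → C
7th (minor 7th) → Eb
11th (augmented 11th) → B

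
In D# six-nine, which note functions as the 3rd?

Root of D# six-nine = D-sharp. The 3rd is a major 3rd: D-sharp up a major 3rd → F-double-sharp.

F-double-sharp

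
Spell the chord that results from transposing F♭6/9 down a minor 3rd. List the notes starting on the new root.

D♭, F, A♭, B♭, E♭

A minor 3rd down from F♭ is D♭, so the new chord is D♭ six-nine.
Root: D♭
Major 3rd (3rd): F
Perfect 5th (5th): A♭
Major 6th (6th): B♭
Major 9th (9th): E♭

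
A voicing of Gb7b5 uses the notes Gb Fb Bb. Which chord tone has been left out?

Gb7b5 = Gb, Bb, Dbb, Fb. The voicing lacks the 5th (diminished 5th), Dbb.

Dbb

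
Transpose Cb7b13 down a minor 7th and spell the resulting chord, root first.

Db  F  Ab  Cb  Bbb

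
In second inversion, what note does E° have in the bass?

B♭

E° in root position is E–G–B♭.
Second inversion places the fifth in the bass, which is B♭.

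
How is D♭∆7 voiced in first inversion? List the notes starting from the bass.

F  Ab  C  Db

D♭∆7 = Db–F–Ab–C; first inversion → third (F) lowest.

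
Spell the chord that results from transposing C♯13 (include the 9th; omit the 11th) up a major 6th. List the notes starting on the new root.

A# C## E# G# B# F##

C# up a major 6th → A#. New chord: A# dominant thirteenth.
A# — root
C## — major 3rd
E# — perfect 5th
G# — minor 7th
B# — major 9th
F## — major 13th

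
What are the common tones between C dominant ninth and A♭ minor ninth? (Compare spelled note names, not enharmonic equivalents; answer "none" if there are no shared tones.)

B-flat

C dominant ninth: C E G B-flat D
A♭ minor ninth: A-flat C-flat E-flat G-flat B-flat
Common to both → B-flat.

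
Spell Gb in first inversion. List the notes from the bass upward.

Gb = Gb–Bb–Db; first inversion → third (Bb) lowest.

Bb – Db – Gb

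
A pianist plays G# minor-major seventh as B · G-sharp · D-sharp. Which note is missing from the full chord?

G# minor-major seventh = G-sharp, B, D-sharp, F-double-sharp. The voicing lacks the 7th (major 7th), F-double-sharp.

F-double-sharp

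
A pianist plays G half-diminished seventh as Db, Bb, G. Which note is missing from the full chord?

G half-diminished seventh = G, Bb, Db, F. The voicing lacks the 7th (minor 7th), F.

F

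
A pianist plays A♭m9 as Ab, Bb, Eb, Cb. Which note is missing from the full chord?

A♭m9 = Ab, Cb, Eb, Gb, Bb. The voicing lacks the 7th (minor 7th), Gb.

Gb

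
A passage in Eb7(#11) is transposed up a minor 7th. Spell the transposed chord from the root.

Transposed root: Eb → Db (minor 7th up). So we spell Db dominant seventh sharp eleven:
- root: Db
- major 3rd: F
- perfect 5th: Ab
- minor 7th: Cb
- augmented 11th: G

Db, F, Ab, Cb, G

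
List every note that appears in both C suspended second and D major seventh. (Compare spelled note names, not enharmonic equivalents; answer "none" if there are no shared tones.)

D

C suspended second = C, D, G.
D major seventh = D, F-sharp, A, C-sharp.
Shared: D.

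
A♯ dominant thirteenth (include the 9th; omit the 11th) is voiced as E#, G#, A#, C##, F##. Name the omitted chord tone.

The full A♯ dominant thirteenth chord is A#, C##, E#, G#, B#, F##.
Comparing with the voicing, the major 9th (9th) — B# — is absent.

B#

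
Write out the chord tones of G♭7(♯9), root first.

Gb, Bb, Db, Fb, A

G♭7(♯9): dominant seventh sharp nine on Gb.
Root: Gb
Major 3rd (3rd): Bb
Perfect 5th (5th): Db
Minor 7th (7th): Fb
Augmented 9th (9th): A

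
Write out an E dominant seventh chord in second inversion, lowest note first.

In root position, E dominant seventh is E–G#–B–D.
Second inversion puts the fifth (B) in the bass.

B, D, E, G#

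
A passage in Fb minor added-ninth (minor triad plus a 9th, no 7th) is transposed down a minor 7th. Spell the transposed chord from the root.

G-flat, B-double-flat, D-flat, A-flat

F-flat down a minor 7th → G-flat. New chord: G-flat minor added-ninth.
- root: G-flat
- minor 3rd: B-double-flat
- perfect 5th: D-flat
- major 9th: A-flat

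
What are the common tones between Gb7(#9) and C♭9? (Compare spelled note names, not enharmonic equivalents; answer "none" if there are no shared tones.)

Gb7(#9) = G♭, B♭, D♭, F♭, A.
C♭9 = C♭, E♭, G♭, B𝄫, D♭.
Shared: G♭, D♭.

G♭, D♭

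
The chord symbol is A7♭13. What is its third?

Root of A7♭13 = A. The 3rd is a major 3rd: A up a major 3rd → C#.

C#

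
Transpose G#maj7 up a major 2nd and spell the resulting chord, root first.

Transposed root: G# → A# (major 2nd up). So we spell A# major seventh:
- root: A#
- major 3rd: C##
- perfect 5th: E#
- major 7th: G##

A#, C##, E#, G##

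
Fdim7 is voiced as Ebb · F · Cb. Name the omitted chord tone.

Ab

The full Fdim7 chord is F, Ab, Cb, Ebb.
Comparing with the voicing, the minor 3rd (3rd) — Ab — is absent.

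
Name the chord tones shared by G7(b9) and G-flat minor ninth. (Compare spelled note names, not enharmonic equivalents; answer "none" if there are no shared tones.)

G7(b9): G B D F Ab
G-flat minor ninth: Gb Bbb Db Fb Ab
Common to both → Ab.

Ab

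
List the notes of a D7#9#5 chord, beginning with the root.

Root D, quality dominant seventh sharp nine sharp five:
Root: D
Major 3rd (3rd): F#
Augmented 5th (5th): A#
Minor 7th (7th): C
Augmented 9th (9th): E#

D, F#, A#, C, E#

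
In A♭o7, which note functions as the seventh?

A♭o7 is built on Ab; its 7th is a diminished 7th above the root.
A seventh above A uses the letter G, and the diminished 7th above Ab is Gbb.

Gbb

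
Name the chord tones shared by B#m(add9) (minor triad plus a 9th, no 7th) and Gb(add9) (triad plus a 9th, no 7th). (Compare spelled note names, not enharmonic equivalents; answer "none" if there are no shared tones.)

none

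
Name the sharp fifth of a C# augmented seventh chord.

G-double-sharp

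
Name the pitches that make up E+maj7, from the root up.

E  G♯  B♯  D♯

Root E, quality augmented major seventh:
root → E
3rd (major 3rd) → G♯
5th (augmented 5th) → B♯
7th (major 7th) → D♯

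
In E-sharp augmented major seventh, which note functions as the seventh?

Root of E-sharp augmented major seventh = E-sharp. The 7th is a major 7th: E-sharp up a major 7th → D-double-sharp.

D-double-sharp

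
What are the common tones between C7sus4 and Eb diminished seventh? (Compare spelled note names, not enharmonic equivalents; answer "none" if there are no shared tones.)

none

C7sus4 = C, F, G, B♭.
Eb diminished seventh = E♭, G♭, B𝄫, D𝄫.
Shared: none.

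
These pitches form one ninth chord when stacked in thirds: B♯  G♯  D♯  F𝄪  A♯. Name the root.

G♯

Stacking in thirds gives G♯ – B♯ – D♯ – F𝄪 – A♯, so G♯ is the root — G♯ major ninth.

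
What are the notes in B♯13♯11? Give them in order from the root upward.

B♯ – D𝄪 – F𝄪 – A♯ – C𝄪 – E𝄪 – G𝄪

Root B♯, quality dominant thirteenth sharp eleven:
Root: B♯
Major 3rd (3rd): D𝄪
Perfect 5th (5th): F𝄪
Minor 7th (7th): A♯
Major 9th (9th): C𝄪
Augmented 11th (11th): E𝄪
Major 13th (13th): G𝄪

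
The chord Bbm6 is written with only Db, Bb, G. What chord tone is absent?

Bbm6 = Bb, Db, F, G. The voicing lacks the 5th (perfect 5th), F.

F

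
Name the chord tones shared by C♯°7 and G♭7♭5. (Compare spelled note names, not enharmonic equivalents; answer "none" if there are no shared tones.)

Bb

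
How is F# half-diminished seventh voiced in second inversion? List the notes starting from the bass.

C  E  F#  A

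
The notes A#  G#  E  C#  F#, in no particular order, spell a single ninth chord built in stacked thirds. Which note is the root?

F#

Arranged so that each adjacent pair is a third by letter name: F# – A# – C# – E – G#.
The bottom of that stack, F#, is the root (this is F# dominant ninth).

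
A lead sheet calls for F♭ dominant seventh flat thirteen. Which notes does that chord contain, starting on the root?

F-flat, A-flat, C-flat, E-double-flat, D-double-flat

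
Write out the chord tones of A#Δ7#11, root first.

A#, C##, E#, G##, D##

A#Δ7#11: major seventh sharp eleven on A#.
- root: A#
- major 3rd: C##
- perfect 5th: E#
- major 7th: G##
- augmented 11th: D##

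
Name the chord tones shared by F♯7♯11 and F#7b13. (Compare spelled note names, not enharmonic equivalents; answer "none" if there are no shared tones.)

F♯7♯11 = F♯, A♯, C♯, E, B♯.
F#7b13 = F♯, A♯, C♯, E, D.
Shared: F♯, A♯, C♯, E.

F♯ A♯ C♯ E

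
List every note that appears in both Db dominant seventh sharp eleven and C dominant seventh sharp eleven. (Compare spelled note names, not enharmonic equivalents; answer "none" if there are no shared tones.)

G

Db dominant seventh sharp eleven: D-flat F A-flat C-flat G
C dominant seventh sharp eleven: C E G B-flat F-sharp
Common to both → G.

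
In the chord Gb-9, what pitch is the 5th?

Root of Gb-9 = Gb. The 5th is a perfect 5th: Gb up a perfect 5th → Db.

Db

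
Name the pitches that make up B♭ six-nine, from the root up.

B♭ six-nine is a six-nine built on Bb.
Bb — root
D — major 3rd
F — perfect 5th
G — major 6th
C — major 9th

Bb D F G C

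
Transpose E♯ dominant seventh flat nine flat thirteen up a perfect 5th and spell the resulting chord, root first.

A perfect 5th up from E-sharp is B-sharp, so the new chord is B-sharp dominant seventh flat nine flat thirteen.
B-sharp — root
D-double-sharp — major 3rd
F-double-sharp — perfect 5th
A-sharp — minor 7th
C-sharp — minor 9th
G-sharp — minor 13th

B-sharp  D-double-sharp  F-double-sharp  A-sharp  C-sharp  G-sharp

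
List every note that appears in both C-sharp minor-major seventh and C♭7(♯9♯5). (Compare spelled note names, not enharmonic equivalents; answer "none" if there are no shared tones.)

C-sharp minor-major seventh = C♯, E, G♯, B♯.
C♭7(♯9♯5) = C♭, E♭, G, B𝄫, D.
Shared: none.

none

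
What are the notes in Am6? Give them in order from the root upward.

Root A, quality minor sixth:
A — root
C — minor 3rd
E — perfect 5th
F# — major 6th

A C E F#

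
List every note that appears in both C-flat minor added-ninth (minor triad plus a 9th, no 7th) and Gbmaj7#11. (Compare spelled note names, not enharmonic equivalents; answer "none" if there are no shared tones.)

Gb, Db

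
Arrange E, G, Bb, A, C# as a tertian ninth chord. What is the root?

A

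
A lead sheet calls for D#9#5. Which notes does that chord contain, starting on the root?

Root D♯, quality dominant ninth sharp five:
root → D♯
3rd (major 3rd) → F𝄪
5th (augmented 5th) → A𝄪
7th (minor 7th) → C♯
9th (major 9th) → E♯

D♯, F𝄪, A𝄪, C♯, E♯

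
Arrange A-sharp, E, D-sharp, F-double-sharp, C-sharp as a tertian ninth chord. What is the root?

Arranged so that each adjacent pair is a third by letter name: D-sharp – F-double-sharp – A-sharp – C-sharp – E.
The bottom of that stack, D-sharp, is the root (this is D-sharp dominant seventh flat nine).

D-sharp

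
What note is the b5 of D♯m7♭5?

Root of D♯m7♭5 = D#. The 5th is a diminished 5th: D# up a diminished 5th → A.

A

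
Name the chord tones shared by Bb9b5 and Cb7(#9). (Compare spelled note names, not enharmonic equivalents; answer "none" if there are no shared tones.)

D

Bb9b5 = B♭, D, F♭, A♭, C.
Cb7(#9) = C♭, E♭, G♭, B𝄫, D.
Shared: D.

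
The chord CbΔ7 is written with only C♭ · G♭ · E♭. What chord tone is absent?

CbΔ7 = C♭, E♭, G♭, B♭. The voicing lacks the 7th (major 7th), B♭.

B♭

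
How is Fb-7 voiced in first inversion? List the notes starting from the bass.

Abb  Cb  Ebb  Fb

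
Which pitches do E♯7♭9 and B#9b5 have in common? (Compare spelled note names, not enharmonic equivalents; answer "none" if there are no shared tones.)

B♯ – F♯

E♯7♭9 = E♯, G𝄪, B♯, D♯, F♯.
B#9b5 = B♯, D𝄪, F♯, A♯, C𝄪.
Shared: B♯, F♯.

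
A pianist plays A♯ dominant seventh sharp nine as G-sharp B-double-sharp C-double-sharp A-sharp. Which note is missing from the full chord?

The full A♯ dominant seventh sharp nine chord is A-sharp, C-double-sharp, E-sharp, G-sharp, B-double-sharp.
Comparing with the voicing, the perfect 5th (5th) — E-sharp — is absent.

E-sharp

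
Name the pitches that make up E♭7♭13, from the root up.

Root Eb, quality dominant seventh flat thirteen:
- root: Eb
- major 3rd: G
- perfect 5th: Bb
- minor 7th: Db
- minor 13th: Cb

Eb G Bb Db Cb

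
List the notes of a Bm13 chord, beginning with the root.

B, D, F♯, A, C♯, E, G♯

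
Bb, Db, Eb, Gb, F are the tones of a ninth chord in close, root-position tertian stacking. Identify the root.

Arranged so that each adjacent pair is a third by letter name: Eb – Gb – Bb – Db – F.
The bottom of that stack, Eb, is the root (this is Eb minor ninth).

Eb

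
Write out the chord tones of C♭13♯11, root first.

Cb, Eb, Gb, Bbb, Db, F, Ab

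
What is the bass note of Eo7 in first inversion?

Eo7 = E–G–Bb–Db. First inversion → third in the bass = G.

G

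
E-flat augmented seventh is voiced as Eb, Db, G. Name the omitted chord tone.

B

E-flat augmented seventh = Eb, G, B, Db. The voicing lacks the 5th (augmented 5th), B.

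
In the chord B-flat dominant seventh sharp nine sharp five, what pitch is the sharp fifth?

Root of B-flat dominant seventh sharp nine sharp five = B-flat. The 5th is an augmented 5th: B-flat up an augmented 5th → F-sharp.

F-sharp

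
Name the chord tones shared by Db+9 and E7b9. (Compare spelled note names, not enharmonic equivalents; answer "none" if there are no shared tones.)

Db+9: D♭ F A C♭ E♭
E7b9: E G♯ B D F
Common to both → F.

F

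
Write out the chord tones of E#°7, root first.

E#  G#  B  D

E#°7: diminished seventh on E#.
root → E#
3rd (minor 3rd) → G#
5th (diminished 5th) → B
7th (diminished 7th) → D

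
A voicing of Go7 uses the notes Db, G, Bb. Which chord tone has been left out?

Fb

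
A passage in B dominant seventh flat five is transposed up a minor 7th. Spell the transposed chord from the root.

A  C-sharp  E-flat  G

A minor 7th up from B is A, so the new chord is A dominant seventh flat five.
Root: A
Major 3rd (3rd): C-sharp
Diminished 5th (5th): E-flat
Minor 7th (7th): G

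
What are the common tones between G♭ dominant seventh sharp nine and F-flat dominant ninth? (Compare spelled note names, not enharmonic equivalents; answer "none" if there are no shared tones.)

G-flat  F-flat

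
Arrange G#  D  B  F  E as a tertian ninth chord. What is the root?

Stacking in thirds gives E – G# – B – D – F, so E is the root — E dominant seventh flat nine.

E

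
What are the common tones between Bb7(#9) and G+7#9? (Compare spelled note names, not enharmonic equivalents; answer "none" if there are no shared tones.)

F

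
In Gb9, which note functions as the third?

Root of Gb9 = Gb. The 3rd is a major 3rd: Gb up a major 3rd → Bb.

Bb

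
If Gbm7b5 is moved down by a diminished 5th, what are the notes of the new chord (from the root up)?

C – Eb – Gb – Bb

Transposed root: Gb → C (diminished 5th down). So we spell C half-diminished seventh:
Root: C
Minor 3rd (3rd): Eb
Diminished 5th (5th): Gb
Minor 7th (7th): Bb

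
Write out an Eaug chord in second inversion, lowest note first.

Eaug = E–G♯–B♯; second inversion → fifth (B♯) lowest.

B♯  E  G♯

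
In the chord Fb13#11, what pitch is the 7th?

Fb13#11 is built on Fb; its 7th is a minor 7th above the root.
A seventh above F uses the letter E, and the minor 7th above Fb is Ebb.

Ebb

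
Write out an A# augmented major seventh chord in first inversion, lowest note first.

C##, E##, G##, A#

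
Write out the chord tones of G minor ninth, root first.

Root G, quality minor ninth:
- root: G
- minor 3rd: Bb
- perfect 5th: D
- minor 7th: F
- major 9th: A

G, Bb, D, F, A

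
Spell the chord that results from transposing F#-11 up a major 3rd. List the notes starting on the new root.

A# C# E# G# B# D#

A major 3rd up from F# is A#, so the new chord is A# minor eleventh.
A# — root
C# — minor 3rd
E# — perfect 5th
G# — minor 7th
B# — major 9th
D# — perfect 11th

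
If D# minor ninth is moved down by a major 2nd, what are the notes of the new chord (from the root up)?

C-sharp E G-sharp B D-sharp

Transposed root: D-sharp → C-sharp (major 2nd down). So we spell C-sharp minor ninth:
- root: C-sharp
- minor 3rd: E
- perfect 5th: G-sharp
- minor 7th: B
- major 9th: D-sharp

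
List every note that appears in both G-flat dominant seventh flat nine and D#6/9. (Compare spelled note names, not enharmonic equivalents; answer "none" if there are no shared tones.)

none

G-flat dominant seventh flat nine = Gb, Bb, Db, Fb, Abb.
D#6/9 = D#, F##, A#, B#, E#.
Shared: none.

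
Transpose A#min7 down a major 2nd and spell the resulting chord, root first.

A major 2nd down from A♯ is G♯, so the new chord is G♯ minor seventh.
- root: G♯
- minor 3rd: B
- perfect 5th: D♯
- minor 7th: F♯

G♯, B, D♯, F♯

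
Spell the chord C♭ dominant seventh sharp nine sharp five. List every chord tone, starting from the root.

C-flat, E-flat, G, B-double-flat, D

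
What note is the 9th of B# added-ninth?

C-double-sharp

Root of B# added-ninth = B-sharp. The 9th is a major 9th: B-sharp up a major 9th → C-double-sharp.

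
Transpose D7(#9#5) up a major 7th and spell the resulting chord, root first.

D up a major 7th → C♯. New chord: C♯ dominant seventh sharp nine sharp five.
C♯ — root
E♯ — major 3rd
G𝄪 — augmented 5th
B — minor 7th
D𝄪 — augmented 9th

C♯ – E♯ – G𝄪 – B – D𝄪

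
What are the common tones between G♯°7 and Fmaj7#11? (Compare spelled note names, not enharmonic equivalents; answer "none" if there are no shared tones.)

B F

G♯°7 = G#, B, D, F.
Fmaj7#11 = F, A, C, E, B.
Shared: B, F.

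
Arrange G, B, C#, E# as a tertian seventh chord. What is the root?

C#

Arranged so that each adjacent pair is a third by letter name: C# – E# – G – B.
The bottom of that stack, C#, is the root (this is C# dominant seventh flat five).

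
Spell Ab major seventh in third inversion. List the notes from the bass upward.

G A-flat C E-flat

In root position, Ab major seventh is A-flat–C–E-flat–G.
Third inversion puts the seventh (G) in the bass.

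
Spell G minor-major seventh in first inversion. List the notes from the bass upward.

In root position, G minor-major seventh is G–Bb–D–F#.
First inversion puts the third (Bb) in the bass.

Bb D F# G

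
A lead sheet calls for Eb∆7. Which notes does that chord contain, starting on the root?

E♭  G  B♭  D

Eb∆7 is a major seventh built on E♭.
Root: E♭
Major 3rd (3rd): G
Perfect 5th (5th): B♭
Major 7th (7th): D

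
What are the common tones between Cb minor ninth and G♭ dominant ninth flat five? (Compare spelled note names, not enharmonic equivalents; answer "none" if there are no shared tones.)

Cb minor ninth: Cb Ebb Gb Bbb Db
G♭ dominant ninth flat five: Gb Bb Dbb Fb Ab
Common to both → Gb.

Gb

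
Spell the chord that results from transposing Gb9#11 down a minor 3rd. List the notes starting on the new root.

Transposed root: Gb → Eb (minor 3rd down). So we spell Eb dominant ninth sharp eleven:
Eb — root
G — major 3rd
Bb — perfect 5th
Db — minor 7th
F — major 9th
A — augmented 11th

Eb, G, Bb, Db, F, A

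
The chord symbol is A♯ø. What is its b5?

E

A♯ø is built on A#; its 5th is a diminished 5th above the root.
A fifth above A uses the letter E, and the diminished 5th above A# is E.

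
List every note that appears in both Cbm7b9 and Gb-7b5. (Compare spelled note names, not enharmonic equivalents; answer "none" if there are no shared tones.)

Cbm7b9 = Cb, Ebb, Gb, Bbb, Dbb.
Gb-7b5 = Gb, Bbb, Dbb, Fb.
Shared: Gb, Bbb, Dbb.

Gb  Bbb  Dbb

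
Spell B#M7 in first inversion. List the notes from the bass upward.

D𝄪 – F𝄪 – A𝄪 – B♯

In root position, B#M7 is B♯–D𝄪–F𝄪–A𝄪.
First inversion puts the third (D𝄪) in the bass.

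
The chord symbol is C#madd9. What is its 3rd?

Root of C#madd9 = C#. The 3rd is a minor 3rd: C# up a minor 3rd → E.

E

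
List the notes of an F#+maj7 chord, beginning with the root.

F♯ A♯ C𝄪 E♯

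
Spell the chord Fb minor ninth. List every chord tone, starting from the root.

Fb minor ninth: minor ninth on Fb.
- root: Fb
- minor 3rd: Abb
- perfect 5th: Cb
- minor 7th: Ebb
- major 9th: Gb

Fb Abb Cb Ebb Gb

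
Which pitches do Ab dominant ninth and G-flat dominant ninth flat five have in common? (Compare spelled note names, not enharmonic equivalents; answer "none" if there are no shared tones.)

Ab dominant ninth: A♭ C E♭ G♭ B♭
G-flat dominant ninth flat five: G♭ B♭ D𝄫 F♭ A♭
Common to both → A♭, G♭, B♭.

A♭, G♭, B♭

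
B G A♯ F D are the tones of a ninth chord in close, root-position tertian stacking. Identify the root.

Stacking in thirds gives G – B – D – F – A♯, so G is the root — G dominant seventh sharp nine.

G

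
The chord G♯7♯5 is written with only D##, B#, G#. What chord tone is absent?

F#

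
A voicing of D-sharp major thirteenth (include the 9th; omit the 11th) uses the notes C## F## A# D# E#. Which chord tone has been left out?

D-sharp major thirteenth = D#, F##, A#, C##, E#, B#. The voicing lacks the 13th (major 13th), B#.

B#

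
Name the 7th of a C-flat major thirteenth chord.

B-flat

Root of C-flat major thirteenth = C-flat. The 7th is a major 7th: C-flat up a major 7th → B-flat.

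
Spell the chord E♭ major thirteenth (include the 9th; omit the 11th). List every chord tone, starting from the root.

E-flat, G, B-flat, D, F, C

E♭ major thirteenth: major thirteenth on E-flat.
root → E-flat
3rd (major 3rd) → G
5th (perfect 5th) → B-flat
7th (major 7th) → D
9th (major 9th) → F
13th (major 13th) → C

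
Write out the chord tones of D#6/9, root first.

D# – F## – A# – B# – E#

Root D#, quality six-nine:
D# — root
F## — major 3rd
A# — perfect 5th
B# — major 6th
E# — major 9th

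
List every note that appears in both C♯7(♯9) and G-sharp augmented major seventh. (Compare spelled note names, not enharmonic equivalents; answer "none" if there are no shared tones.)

C♯7(♯9): C# E# G# B D##
G-sharp augmented major seventh: G# B# D## F##
Common to both → G#, D##.

G#  D##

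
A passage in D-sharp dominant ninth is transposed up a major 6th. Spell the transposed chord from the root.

B# D## F## A# C##

A major 6th up from D# is B#, so the new chord is B# dominant ninth.
B# — root
D## — major 3rd
F## — perfect 5th
A# — minor 7th
C## — major 9th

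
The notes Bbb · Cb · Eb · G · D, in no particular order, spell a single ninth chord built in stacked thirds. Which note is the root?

Cb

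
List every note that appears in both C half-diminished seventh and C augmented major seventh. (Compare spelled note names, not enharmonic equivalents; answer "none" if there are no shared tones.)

C half-diminished seventh: C E-flat G-flat B-flat
C augmented major seventh: C E G-sharp B
Common to both → C.

C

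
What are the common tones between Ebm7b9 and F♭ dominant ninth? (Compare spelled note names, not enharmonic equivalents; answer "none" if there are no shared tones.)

Gb  Fb

Ebm7b9: Eb Gb Bb Db Fb
F♭ dominant ninth: Fb Ab Cb Ebb Gb
Common to both → Gb, Fb.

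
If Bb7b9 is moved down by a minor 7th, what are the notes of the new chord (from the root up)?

C, E, G, Bb, Db

Transposed root: Bb → C (minor 7th down). So we spell C dominant seventh flat nine:
root → C
3rd (major 3rd) → E
5th (perfect 5th) → G
7th (minor 7th) → Bb
9th (minor 9th) → Db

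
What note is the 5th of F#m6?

F#m6 is built on F#; its 5th is a perfect 5th above the root.
A fifth above F uses the letter C, and the perfect 5th above F# is C#.

C#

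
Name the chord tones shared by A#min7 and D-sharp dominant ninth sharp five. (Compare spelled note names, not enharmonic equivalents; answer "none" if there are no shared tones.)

C#, E#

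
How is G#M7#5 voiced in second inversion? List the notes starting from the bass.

D𝄪, F𝄪, G♯, B♯

In root position, G#M7#5 is G♯–B♯–D𝄪–F𝄪.
Second inversion puts the fifth (D𝄪) in the bass.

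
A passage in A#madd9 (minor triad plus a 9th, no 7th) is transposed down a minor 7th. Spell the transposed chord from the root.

A# down a minor 7th → B#. New chord: B# minor added-ninth.
root → B#
3rd (minor 3rd) → D#
5th (perfect 5th) → F##
9th (major 9th) → C##

B# – D# – F## – C##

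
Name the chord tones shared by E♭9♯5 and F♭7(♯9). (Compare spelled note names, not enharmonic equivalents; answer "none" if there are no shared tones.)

G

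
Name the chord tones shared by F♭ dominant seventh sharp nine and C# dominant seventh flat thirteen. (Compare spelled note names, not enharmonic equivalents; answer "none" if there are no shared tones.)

F♭ dominant seventh sharp nine: Fb Ab Cb Ebb G
C# dominant seventh flat thirteen: C# E# G# B A
Common to both → none.

none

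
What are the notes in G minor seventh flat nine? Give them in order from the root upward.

G – B-flat – D – F – A-flat

G minor seventh flat nine is a minor seventh flat nine built on G.
G — root
B-flat — minor 3rd
D — perfect 5th
F — minor 7th
A-flat — minor 9th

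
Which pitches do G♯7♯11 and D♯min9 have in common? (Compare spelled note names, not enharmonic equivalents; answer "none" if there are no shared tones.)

G♯7♯11: G# B# D# F# C##
D♯min9: D# F# A# C# E#
Common to both → D#, F#.

D# F#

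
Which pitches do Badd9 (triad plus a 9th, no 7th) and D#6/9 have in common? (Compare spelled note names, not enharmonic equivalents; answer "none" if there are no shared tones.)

D#

Badd9: B D# F# C#
D#6/9: D# F## A# B# E#
Common to both → D#.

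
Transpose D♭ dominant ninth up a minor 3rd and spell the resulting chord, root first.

Fb Ab Cb Ebb Gb

Transposed root: Db → Fb (minor 3rd up). So we spell Fb dominant ninth:
root → Fb
3rd (major 3rd) → Ab
5th (perfect 5th) → Cb
7th (minor 7th) → Ebb
9th (major 9th) → Gb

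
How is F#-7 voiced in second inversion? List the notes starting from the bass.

In root position, F#-7 is F#–A–C#–E.
Second inversion puts the fifth (C#) in the bass.

C# E F# A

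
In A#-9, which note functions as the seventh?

Root of A#-9 = A#. The 7th is a minor 7th: A# up a minor 7th → G#.

G#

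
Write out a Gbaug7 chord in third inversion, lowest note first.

Fb  Gb  Bb  D

In root position, Gbaug7 is Gb–Bb–D–Fb.
Third inversion puts the seventh (Fb) in the bass.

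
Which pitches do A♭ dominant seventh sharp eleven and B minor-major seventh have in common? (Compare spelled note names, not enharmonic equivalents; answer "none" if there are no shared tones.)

D

A♭ dominant seventh sharp eleven: A-flat C E-flat G-flat D
B minor-major seventh: B D F-sharp A-sharp
Common to both → D.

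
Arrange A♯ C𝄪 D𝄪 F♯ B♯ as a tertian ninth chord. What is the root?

B♯

Arranged so that each adjacent pair is a third by letter name: B♯ – D𝄪 – F♯ – A♯ – C𝄪.
The bottom of that stack, B♯, is the root (this is B♯ dominant ninth flat five).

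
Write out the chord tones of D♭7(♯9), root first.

Root D♭, quality dominant seventh sharp nine:
Root: D♭
Major 3rd (3rd): F
Perfect 5th (5th): A♭
Minor 7th (7th): C♭
Augmented 9th (9th): E

D♭, F, A♭, C♭, E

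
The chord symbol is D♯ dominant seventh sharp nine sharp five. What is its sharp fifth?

Root of D♯ dominant seventh sharp nine sharp five = D♯. The 5th is an augmented 5th: D♯ up an augmented 5th → A𝄪.

A𝄪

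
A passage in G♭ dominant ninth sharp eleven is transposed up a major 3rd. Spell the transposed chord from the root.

B-flat, D, F, A-flat, C, E

A major 3rd up from G-flat is B-flat, so the new chord is B-flat dominant ninth sharp eleven.
- root: B-flat
- major 3rd: D
- perfect 5th: F
- minor 7th: A-flat
- major 9th: C
- augmented 11th: E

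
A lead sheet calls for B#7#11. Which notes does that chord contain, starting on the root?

Root B#, quality dominant seventh sharp eleven:
root → B#
3rd (major 3rd) → D##
5th (perfect 5th) → F##
7th (minor 7th) → A#
11th (augmented 11th) → E##

B#  D##  F##  A#  E##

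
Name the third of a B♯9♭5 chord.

D##

Root of B♯9♭5 = B#. The 3rd is a major 3rd: B# up a major 3rd → D##.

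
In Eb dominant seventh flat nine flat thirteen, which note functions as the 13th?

C♭

Root of Eb dominant seventh flat nine flat thirteen = E♭. The 13th is a minor 13th: E♭ up a minor 13th → C♭.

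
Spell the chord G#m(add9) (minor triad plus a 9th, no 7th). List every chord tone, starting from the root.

G#, B, D#, A#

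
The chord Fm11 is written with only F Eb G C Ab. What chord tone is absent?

Bb

Fm11 = F, Ab, C, Eb, G, Bb. The voicing lacks the 11th (perfect 11th), Bb.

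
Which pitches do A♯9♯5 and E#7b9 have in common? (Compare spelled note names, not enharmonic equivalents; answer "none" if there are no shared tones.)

A♯9♯5 = A#, C##, E##, G#, B#.
E#7b9 = E#, G##, B#, D#, F#.
Shared: B#.

B#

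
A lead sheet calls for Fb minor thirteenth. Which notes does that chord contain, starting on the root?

Fb minor thirteenth: minor thirteenth on Fb.
Root: Fb
Minor 3rd (3rd): Abb
Perfect 5th (5th): Cb
Minor 7th (7th): Ebb
Major 9th (9th): Gb
Perfect 11th (11th): Bbb
Major 13th (13th): Db

Fb, Abb, Cb, Ebb, Gb, Bbb, Db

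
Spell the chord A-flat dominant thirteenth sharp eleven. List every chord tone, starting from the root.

Root A-flat, quality dominant thirteenth sharp eleven:
- root: A-flat
- major 3rd: C
- perfect 5th: E-flat
- minor 7th: G-flat
- major 9th: B-flat
- augmented 11th: D
- major 13th: F

A-flat  C  E-flat  G-flat  B-flat  D  F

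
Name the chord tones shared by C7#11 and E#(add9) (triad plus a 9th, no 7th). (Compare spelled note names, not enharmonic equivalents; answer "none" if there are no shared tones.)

none

C7#11: C E G B♭ F♯
E#(add9): E♯ G𝄪 B♯ F𝄪
Common to both → none.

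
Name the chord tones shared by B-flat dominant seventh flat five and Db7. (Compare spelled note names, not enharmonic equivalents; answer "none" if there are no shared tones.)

Ab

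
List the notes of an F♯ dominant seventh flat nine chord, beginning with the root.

F-sharp – A-sharp – C-sharp – E – G

Root F-sharp, quality dominant seventh flat nine:
- root: F-sharp
- major 3rd: A-sharp
- perfect 5th: C-sharp
- minor 7th: E
- minor 9th: G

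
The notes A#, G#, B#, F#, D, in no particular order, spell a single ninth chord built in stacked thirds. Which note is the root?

G#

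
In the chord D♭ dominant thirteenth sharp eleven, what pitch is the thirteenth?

B♭

D♭ dominant thirteenth sharp eleven is built on D♭; its 13th is a major 13th above the root.
A sixth above D uses the letter B, and the major 13th above D♭ is B♭.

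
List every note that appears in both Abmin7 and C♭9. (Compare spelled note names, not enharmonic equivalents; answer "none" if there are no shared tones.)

Abmin7: Ab Cb Eb Gb
C♭9: Cb Eb Gb Bbb Db
Common to both → Cb, Eb, Gb.

Cb, Eb, Gb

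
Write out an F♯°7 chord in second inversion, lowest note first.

C, Eb, F#, A

F♯°7 = F#–A–C–Eb; second inversion → fifth (C) lowest.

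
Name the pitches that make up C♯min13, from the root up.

C♯ – E – G♯ – B – D♯ – F♯ – A♯

C♯min13 is a minor thirteenth built on C♯.
root → C♯
3rd (minor 3rd) → E
5th (perfect 5th) → G♯
7th (minor 7th) → B
9th (major 9th) → D♯
11th (perfect 11th) → F♯
13th (major 13th) → A♯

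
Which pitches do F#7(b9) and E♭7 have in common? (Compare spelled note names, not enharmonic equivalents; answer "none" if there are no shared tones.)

F#7(b9): F♯ A♯ C♯ E G
E♭7: E♭ G B♭ D♭
Common to both → G.

G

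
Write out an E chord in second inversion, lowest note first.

In root position, E is E–G#–B.
Second inversion puts the fifth (B) in the bass.

B – E – G#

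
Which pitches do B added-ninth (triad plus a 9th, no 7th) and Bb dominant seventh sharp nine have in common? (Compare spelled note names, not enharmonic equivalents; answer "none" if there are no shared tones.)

C-sharp

B added-ninth = B, D-sharp, F-sharp, C-sharp.
Bb dominant seventh sharp nine = B-flat, D, F, A-flat, C-sharp.
Shared: C-sharp.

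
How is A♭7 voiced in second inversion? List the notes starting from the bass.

Eb, Gb, Ab, C

In root position, A♭7 is Ab–C–Eb–Gb.
Second inversion puts the fifth (Eb) in the bass.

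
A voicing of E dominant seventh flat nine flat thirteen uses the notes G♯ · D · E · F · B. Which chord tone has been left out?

C

The full E dominant seventh flat nine flat thirteen chord is E, G♯, B, D, F, C.
Comparing with the voicing, the minor 13th (13th) — C — is absent.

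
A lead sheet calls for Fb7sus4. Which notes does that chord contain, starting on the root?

F♭, B𝄫, C♭, E𝄫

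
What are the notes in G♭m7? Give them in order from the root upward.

Gb  Bbb  Db  Fb

G♭m7: minor seventh on Gb.
Root: Gb
Minor 3rd (3rd): Bbb
Perfect 5th (5th): Db
Minor 7th (7th): Fb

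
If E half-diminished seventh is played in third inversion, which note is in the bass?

D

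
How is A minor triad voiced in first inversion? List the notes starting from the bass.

C – E – A

A minor triad = A–C–E; first inversion → third (C) lowest.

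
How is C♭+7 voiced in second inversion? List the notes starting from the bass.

G Bbb Cb Eb

C♭+7 = Cb–Eb–G–Bbb; second inversion → fifth (G) lowest.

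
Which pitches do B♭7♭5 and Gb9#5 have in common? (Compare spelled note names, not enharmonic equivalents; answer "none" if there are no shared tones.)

B♭7♭5: B♭ D F♭ A♭
Gb9#5: G♭ B♭ D F♭ A♭
Common to both → B♭, D, F♭, A♭.

B♭, D, F♭, A♭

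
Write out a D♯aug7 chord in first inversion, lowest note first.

In root position, D♯aug7 is D♯–F𝄪–A𝄪–C♯.
First inversion puts the third (F𝄪) in the bass.

F𝄪, A𝄪, C♯, D♯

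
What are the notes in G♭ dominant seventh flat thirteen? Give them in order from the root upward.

G-flat  B-flat  D-flat  F-flat  E-double-flat

Root G-flat, quality dominant seventh flat thirteen:
G-flat — root
B-flat — major 3rd
D-flat — perfect 5th
F-flat — minor 7th
E-double-flat — minor 13th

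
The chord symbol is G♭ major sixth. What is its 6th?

Eb

G♭ major sixth is built on Gb; its 6th is a major 6th above the root.
A sixth above G uses the letter E, and the major 6th above Gb is Eb.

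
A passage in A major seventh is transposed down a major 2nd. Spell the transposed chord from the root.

G B D F-sharp

A down a major 2nd → G. New chord: G major seventh.
Root: G
Major 3rd (3rd): B
Perfect 5th (5th): D
Major 7th (7th): F-sharp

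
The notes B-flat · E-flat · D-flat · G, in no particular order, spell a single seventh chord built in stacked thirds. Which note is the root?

E-flat

Arranged so that each adjacent pair is a third by letter name: E-flat – G – B-flat – D-flat.
The bottom of that stack, E-flat, is the root (this is E-flat dominant seventh).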